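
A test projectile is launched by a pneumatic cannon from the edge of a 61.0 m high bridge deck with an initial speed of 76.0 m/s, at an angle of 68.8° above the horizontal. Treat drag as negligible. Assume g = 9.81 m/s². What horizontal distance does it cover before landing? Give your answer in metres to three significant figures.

419 m

Horizontal component vₓ = 76.00 cos 68.8° = 27.48 m/s; vertical v_y0 = 76.00 sin 68.8° = 70.86 m/s.
Vertical motion (up positive, ground at y = 0): 4.905 t² − (70.86) t − 61.0 = 0, so t = (70.86 + √(70.86² + 2·9.81·61.0)) / 9.81 = (70.86 + 78.85) / 9.81 = 15.26 s.
Horizontal distance: R = vₓ t = 27.48 × 15.26 = 419.4 m.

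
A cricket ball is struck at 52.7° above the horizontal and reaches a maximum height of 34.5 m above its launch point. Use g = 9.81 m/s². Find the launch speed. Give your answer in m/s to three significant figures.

At the peak v_y = 0, so v_y0 = √(2gH) = √(2 × 9.81 × 34.5) = 26.02 m/s.
v_y0 = v₀ sin θ ⇒ v₀ = 26.02 / sin 52.7° = 32.71 m/s.

32.7 m/s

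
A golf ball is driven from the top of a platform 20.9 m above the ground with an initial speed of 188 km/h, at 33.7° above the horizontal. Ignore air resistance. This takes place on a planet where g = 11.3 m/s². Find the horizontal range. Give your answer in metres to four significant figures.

Convert: 188 km/h = 188/3.6 = 52.22 m/s.
Resolve: vₓ = 52.22 cos 33.7° = 43.45 m/s and v_y0 = 52.22 sin 33.7° = 28.98 m/s.
The projectile lands when y = 20.9 + (28.98) t − ½·11.3·t² = 0. Positive root: t = (28.98 + √(28.98² + 2·11.3·20.9)) / 11.3 = (28.98 + 36.22) / 11.3 = 5.770 s.
Horizontal distance: R = vₓ t = 43.45 × 5.770 = 250.7 m.

250.7 m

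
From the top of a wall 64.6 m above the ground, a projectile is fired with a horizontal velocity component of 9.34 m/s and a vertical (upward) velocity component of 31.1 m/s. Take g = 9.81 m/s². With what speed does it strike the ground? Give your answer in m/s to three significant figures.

48.2 m/s

Vertical motion (up positive, ground at y = 0): 4.905 t² − (31.10) t − 64.6 = 0, so t = (31.10 + √(31.10² + 2·9.81·64.6)) / 9.81 = (31.10 + 47.27) / 9.81 = 7.989 s.
Vertical velocity at impact: v_y = v_y0 − g t = 31.10 − 9.81 × 7.989 = −47.27 m/s.
Speed: |v| = √(vₓ² + v_y²) = √(9.340² + 47.27²) = 48.19 m/s.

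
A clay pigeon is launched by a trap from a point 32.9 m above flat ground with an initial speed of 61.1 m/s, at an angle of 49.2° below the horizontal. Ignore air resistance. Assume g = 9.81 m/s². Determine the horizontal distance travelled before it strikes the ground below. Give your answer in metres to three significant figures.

Horizontal component vₓ = 61.10 cos 49.2° = 39.92 m/s; vertical v_y0 = −46.25 m/s (downward).
Vertical motion (up positive, ground at y = 0): 4.905 t² − (−46.25) t − 32.9 = 0, so t = (−46.25 + √(46.25² + 2·9.81·32.9)) / 9.81 = (−46.25 + 52.77) / 9.81 = 0.6645 s.
Horizontal distance: R = vₓ t = 39.92 × 0.6645 = 26.53 m.

26.5 m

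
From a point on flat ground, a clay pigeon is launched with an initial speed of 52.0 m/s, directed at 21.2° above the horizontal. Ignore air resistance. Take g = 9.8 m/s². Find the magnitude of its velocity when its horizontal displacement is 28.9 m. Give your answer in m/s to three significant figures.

vₓ = 52.00 cos 21.2° = 48.48 m/s; v_y0 = 52.00 sin 21.2° = 18.80 m/s.
At x = 28.9 m, t = x/vₓ = 28.9/48.48 = 0.5961 s.
Vertical velocity there: v_y = v_y0 − g t = 18.80 − 9.80 × 0.5961 = 12.96 m/s.
Speed: √(vₓ² + v_y²) = √(48.48² + 12.96²) = 50.18 m/s.

50.2 m/s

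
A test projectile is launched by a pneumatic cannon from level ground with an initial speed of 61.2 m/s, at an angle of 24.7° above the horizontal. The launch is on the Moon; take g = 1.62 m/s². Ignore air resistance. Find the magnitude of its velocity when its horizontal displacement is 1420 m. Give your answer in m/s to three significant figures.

57.8 m/s

Resolve: vₓ = 61.20 cos 24.7° = 55.60 m/s and v_y0 = 61.20 sin 24.7° = 25.57 m/s.
Time to reach x = 1420 m: t = x/vₓ = 1420/55.60 = 25.54 s.
Vertical velocity there: v_y = v_y0 − g t = 25.57 − 1.62 × 25.54 = −15.80 m/s.
Speed: √(vₓ² + v_y²) = √(55.60² + 15.80²) = 57.80 m/s.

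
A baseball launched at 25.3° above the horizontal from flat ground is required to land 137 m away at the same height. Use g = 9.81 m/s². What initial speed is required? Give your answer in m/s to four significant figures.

Level-ground range: R = v₀² sin(2θ)/g, so v₀ = √(gR / sin 2θ).
v₀ = √(9.81 × 137 / sin 50.60°) = √(1344 / 0.7727) = √1739.2 = 41.70 m/s.

41.70 m/s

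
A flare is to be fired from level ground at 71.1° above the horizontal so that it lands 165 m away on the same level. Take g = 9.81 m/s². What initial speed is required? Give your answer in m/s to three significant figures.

Level-ground range: R = v₀² sin(2θ)/g, so v₀ = √(gR / sin 2θ).
v₀ = √(9.81 × 165 / sin 142.2°) = √(1619 / 0.6129) = √2640.9 = 51.39 m/s.

51.4 m/s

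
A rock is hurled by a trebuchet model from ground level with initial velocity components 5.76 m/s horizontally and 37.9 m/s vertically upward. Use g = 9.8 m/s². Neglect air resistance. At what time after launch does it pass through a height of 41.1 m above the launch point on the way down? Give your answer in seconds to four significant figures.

Height y(t) = 37.90 t − 4.900 t² = 41.1 gives 4.900 t² − 37.90 t + 41.1 = 0.
Quadratic formula: t = (37.90 ± √630.85) / 9.80 = (37.90 ± 25.12) / 9.80 → t = 1.304 s or 6.430 s.
The descending-branch root is 6.430 s.

6.430 s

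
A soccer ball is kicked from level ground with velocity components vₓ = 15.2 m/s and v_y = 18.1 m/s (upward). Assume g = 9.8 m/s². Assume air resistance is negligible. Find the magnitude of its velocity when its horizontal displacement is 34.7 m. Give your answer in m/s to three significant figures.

At x = 34.7 m, t = x/vₓ = 34.7/15.20 = 2.283 s.
Vertical velocity there: v_y = v_y0 − g t = 18.10 − 9.80 × 2.283 = −4.272 m/s.
Speed: √(vₓ² + v_y²) = √(15.20² + 4.272²) = 15.79 m/s.

15.8 m/s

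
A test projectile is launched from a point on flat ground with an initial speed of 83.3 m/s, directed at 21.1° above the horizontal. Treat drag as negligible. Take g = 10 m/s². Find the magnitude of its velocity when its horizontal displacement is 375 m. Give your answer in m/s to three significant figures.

79.8 m/s

Components: vₓ = 83.30 cos 21.1° = 77.72 m/s, v_y0 = 83.30 sin 21.1° = 29.99 m/s.
At x = 375 m, t = x/vₓ = 375/77.72 = 4.825 s.
Vertical velocity there: v_y = v_y0 − g t = 29.99 − 10.0 × 4.825 = −18.27 m/s.
Speed: √(vₓ² + v_y²) = √(77.72² + 18.27²) = 79.83 m/s.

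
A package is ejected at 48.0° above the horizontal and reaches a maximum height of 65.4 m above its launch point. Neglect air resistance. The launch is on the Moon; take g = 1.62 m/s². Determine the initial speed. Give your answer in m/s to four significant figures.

19.59 m/s

At the peak v_y = 0, so v_y0 = √(2gH) = √(2 × 1.62 × 65.4) = 14.56 m/s.
v_y0 = v₀ sin θ ⇒ v₀ = 14.56 / sin 48.0° = 19.59 m/s.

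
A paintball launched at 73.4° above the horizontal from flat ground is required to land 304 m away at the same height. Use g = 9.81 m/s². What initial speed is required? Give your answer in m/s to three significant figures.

On level ground R = v₀² sin 2θ / g ⇒ v₀ = √(gR / sin 2θ).
v₀ = √(9.81 × 304 / sin 146.8°) = √(2982 / 0.5476) = √5446.4 = 73.80 m/s.

73.8 m/s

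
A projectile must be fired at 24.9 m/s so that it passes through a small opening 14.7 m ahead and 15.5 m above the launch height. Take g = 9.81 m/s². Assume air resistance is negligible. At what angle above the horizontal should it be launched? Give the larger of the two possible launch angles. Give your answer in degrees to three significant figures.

82.1°

Trajectory: y = x tanθ − g x² (1 + tan²θ)/(2v₀²). With x = 14.7, y = 15.5, v₀ = 24.9, g = 9.81:
1.710 tan²θ − 14.7 tanθ + (17.21) = 0.
tanθ = [14.7 ± √(14.7² − 4 × 1.710 × (17.21))] / (2 × 1.710) = (14.7 ± 9.920) / 3.419, giving tanθ = 1.398 or 7.201.
θ = 54.42° or 82.09°; the larger is 82.09°.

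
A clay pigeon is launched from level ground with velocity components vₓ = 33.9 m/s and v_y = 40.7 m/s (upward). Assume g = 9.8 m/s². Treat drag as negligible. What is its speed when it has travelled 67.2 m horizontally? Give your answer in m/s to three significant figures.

40.0 m/s

Time to reach x = 67.2 m: t = x/vₓ = 67.2/33.90 = 1.982 s.
Vertical velocity there: v_y = v_y0 − g t = 40.70 − 9.80 × 1.982 = 21.27 m/s.
Speed: √(vₓ² + v_y²) = √(33.90² + 21.27²) = 40.02 m/s.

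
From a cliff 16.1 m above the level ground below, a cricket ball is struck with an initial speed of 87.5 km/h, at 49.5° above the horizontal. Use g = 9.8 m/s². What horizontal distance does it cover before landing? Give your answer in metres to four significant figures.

71.06 m

Convert: 87.5 km/h = 87.5/3.6 = 24.31 m/s.
vₓ = 24.31 cos 49.5° = 15.79 m/s; v_y0 = 24.31 sin 49.5° = 18.48 m/s.
Vertical motion (up positive, ground at y = 0): 4.900 t² − (18.48) t − 16.1 = 0, so t = (18.48 + √(18.48² + 2·9.80·16.1)) / 9.80 = (18.48 + 25.63) / 9.80 = 4.502 s.
Horizontal distance: R = vₓ t = 15.79 × 4.502 = 71.06 m.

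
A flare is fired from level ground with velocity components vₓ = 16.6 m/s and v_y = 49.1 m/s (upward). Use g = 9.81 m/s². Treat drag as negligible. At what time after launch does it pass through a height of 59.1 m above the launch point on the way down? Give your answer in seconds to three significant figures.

8.61 s

Set y = v_y0 t − ½ g t² = 59.1: 4.905 t² − 49.10 t + 59.1 = 0.
t = [49.10 ± √(49.10² − 2·9.81·59.1)] / 9.81 = (49.10 ± 35.37) / 9.81, so t = 1.399 s or t = 8.611 s.
The descending-branch root is 8.611 s.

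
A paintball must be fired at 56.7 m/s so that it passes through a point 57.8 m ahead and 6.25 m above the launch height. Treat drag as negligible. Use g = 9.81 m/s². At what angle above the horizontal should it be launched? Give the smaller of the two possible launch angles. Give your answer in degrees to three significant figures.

Trajectory: y = x tanθ − g x² (1 + tan²θ)/(2v₀²). With x = 57.8, y = 6.25, v₀ = 56.7, g = 9.81:
5.097 tan²θ − 57.8 tanθ + (11.35) = 0.
tanθ = [57.8 ± √(57.8² − 4 × 5.097 × (11.35))] / (2 × 5.097) = (57.8 ± 55.76) / 10.19, giving tanθ = 0.1998 or 11.14.
θ = 11.30° or 84.87°; the smaller is 11.30°.

11.3°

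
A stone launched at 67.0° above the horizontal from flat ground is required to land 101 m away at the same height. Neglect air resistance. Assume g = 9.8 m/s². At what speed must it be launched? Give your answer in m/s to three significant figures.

37.1 m/s

From R = (v₀² / g) sin 2θ: v₀ = √(gR / sin 2θ).
v₀ = √(9.80 × 101 / sin 134.0°) = √(989.8 / 0.7193) = √1376.0 = 37.09 m/s.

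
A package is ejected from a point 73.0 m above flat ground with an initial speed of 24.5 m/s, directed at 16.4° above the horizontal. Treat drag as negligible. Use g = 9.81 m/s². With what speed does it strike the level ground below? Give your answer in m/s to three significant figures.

45.1 m/s

Horizontal component vₓ = 24.50 cos 16.4° = 23.50 m/s; vertical v_y0 = 24.50 sin 16.4° = 6.917 m/s.
The projectile lands when y = 73.0 + (6.917) t − ½·9.81·t² = 0. Positive root: t = (6.917 + √(6.917² + 2·9.81·73.0)) / 9.81 = (6.917 + 38.47) / 9.81 = 4.627 s.
Vertical velocity at impact: v_y = v_y0 − g t = 6.917 − 9.81 × 4.627 = −38.47 m/s.
Speed: |v| = √(vₓ² + v_y²) = √(23.50² + 38.47²) = 45.08 m/s.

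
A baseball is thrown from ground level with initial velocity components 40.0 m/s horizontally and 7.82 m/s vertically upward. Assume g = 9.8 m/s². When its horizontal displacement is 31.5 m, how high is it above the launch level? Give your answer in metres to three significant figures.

At x = 31.5 m, t = x/vₓ = 31.5/40.00 = 0.7875 s.
Height: y = v_y0 t − ½ g t² = 7.820 × 0.7875 − 4.900 × 0.7875² = 6.158 − 3.039 = 3.119 m.

3.12 m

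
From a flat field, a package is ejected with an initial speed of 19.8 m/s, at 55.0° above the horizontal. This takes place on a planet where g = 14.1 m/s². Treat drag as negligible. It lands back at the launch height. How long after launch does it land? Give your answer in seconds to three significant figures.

vₓ = 19.80 cos 55.0° = 11.36 m/s; v_y0 = 19.80 sin 55.0° = 16.22 m/s.
Time of flight on level ground: T = 2 v_y0 / g = 2 × 16.22 / 14.1 = 2.301 s.

2.30 s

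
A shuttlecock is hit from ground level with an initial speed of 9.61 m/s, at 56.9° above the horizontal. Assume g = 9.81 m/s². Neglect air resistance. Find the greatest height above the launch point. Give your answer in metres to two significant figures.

3.3 m

Resolve: vₓ = 9.610 cos 56.9° = 5.248 m/s and v_y0 = 9.610 sin 56.9° = 8.050 m/s.
Maximum height: H = v_y0² / (2g) = 8.050² / (2 × 9.81) = 3.303 m.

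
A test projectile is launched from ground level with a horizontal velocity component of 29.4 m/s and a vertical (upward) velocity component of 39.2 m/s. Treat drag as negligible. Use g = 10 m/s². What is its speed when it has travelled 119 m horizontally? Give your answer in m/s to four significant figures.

At x = 119 m, t = x/vₓ = 119/29.40 = 4.048 s.
Vertical velocity there: v_y = v_y0 − g t = 39.20 − 10.0 × 4.048 = −1.276 m/s.
Speed: √(vₓ² + v_y²) = √(29.40² + 1.276²) = 29.43 m/s.

29.43 m/s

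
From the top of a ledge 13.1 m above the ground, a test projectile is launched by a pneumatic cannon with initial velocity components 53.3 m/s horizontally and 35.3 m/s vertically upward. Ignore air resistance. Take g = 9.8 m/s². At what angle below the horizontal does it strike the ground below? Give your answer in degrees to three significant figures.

36.0°

The projectile lands when y = 13.1 + (35.30) t − ½·9.80·t² = 0. Positive root: t = (35.30 + √(35.30² + 2·9.80·13.1)) / 9.80 = (35.30 + 38.77) / 9.80 = 7.558 s.
At impact: v_y = v_y0 − g t = −38.77 m/s; vₓ = 53.30 m/s.
Angle below horizontal: arctan(|v_y|/vₓ) = arctan(38.77/53.30) = 36.03°.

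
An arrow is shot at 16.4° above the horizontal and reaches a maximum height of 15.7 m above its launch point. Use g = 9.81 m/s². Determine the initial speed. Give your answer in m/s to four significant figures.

At the peak v_y = 0, so v_y0 = √(2gH) = √(2 × 9.81 × 15.7) = 17.55 m/s.
v_y0 = v₀ sin θ ⇒ v₀ = 17.55 / sin 16.4° = 62.16 m/s.

62.16 m/s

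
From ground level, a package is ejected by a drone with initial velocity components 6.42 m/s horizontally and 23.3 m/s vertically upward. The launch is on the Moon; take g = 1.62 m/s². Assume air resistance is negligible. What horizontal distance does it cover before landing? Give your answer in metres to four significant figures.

Flight time T = 2 v_y0 / g = 28.77 s.
Range: R = vₓ T = 6.420 × 28.77 = 184.7 m.

184.7 m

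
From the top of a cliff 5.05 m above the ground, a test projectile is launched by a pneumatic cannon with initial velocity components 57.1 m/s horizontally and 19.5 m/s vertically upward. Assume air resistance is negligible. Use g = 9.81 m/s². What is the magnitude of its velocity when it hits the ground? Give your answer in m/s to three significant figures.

The projectile lands when y = 5.05 + (19.50) t − ½·9.81·t² = 0. Positive root: t = (19.50 + √(19.50² + 2·9.81·5.05)) / 9.81 = (19.50 + 21.89) / 9.81 = 4.220 s.
Vertical velocity at impact: v_y = v_y0 − g t = 19.50 − 9.81 × 4.220 = −21.89 m/s.
Speed: |v| = √(vₓ² + v_y²) = √(57.10² + 21.89²) = 61.15 m/s.

61.2 m/s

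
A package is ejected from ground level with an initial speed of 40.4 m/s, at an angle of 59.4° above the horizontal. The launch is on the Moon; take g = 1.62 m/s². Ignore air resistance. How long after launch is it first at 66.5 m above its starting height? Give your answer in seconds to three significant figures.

2.01 s

Components: vₓ = 40.40 cos 59.4° = 20.57 m/s, v_y0 = 40.40 sin 59.4° = 34.77 m/s.
Set y = v_y0 t − ½ g t² = 66.5: 0.8100 t² − 34.77 t + 66.5 = 0.
Quadratic formula: t = (34.77 ± √993.77) / 1.62 = (34.77 ± 31.52) / 1.62 → t = 2.006 s or 40.92 s.
The first (ascending) time is 2.006 s.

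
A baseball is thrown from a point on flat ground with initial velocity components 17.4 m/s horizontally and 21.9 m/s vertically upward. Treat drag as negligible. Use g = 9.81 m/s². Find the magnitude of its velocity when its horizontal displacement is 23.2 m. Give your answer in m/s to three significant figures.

Time to reach x = 23.2 m: t = x/vₓ = 23.2/17.40 = 1.333 s.
Vertical velocity there: v_y = v_y0 − g t = 21.90 − 9.81 × 1.333 = 8.820 m/s.
Speed: √(vₓ² + v_y²) = √(17.40² + 8.820²) = 19.51 m/s.

19.5 m/s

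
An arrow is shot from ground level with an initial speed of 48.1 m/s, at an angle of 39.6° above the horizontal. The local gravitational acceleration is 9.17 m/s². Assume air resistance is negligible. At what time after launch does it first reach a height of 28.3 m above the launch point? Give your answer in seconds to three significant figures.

1.11 s

Components: vₓ = 48.10 cos 39.6° = 37.06 m/s, v_y0 = 48.10 sin 39.6° = 30.66 m/s.
Set y = v_y0 t − ½ g t² = 28.3: 4.585 t² − 30.66 t + 28.3 = 0.
t = [30.66 ± √(30.66² − 2·9.17·28.3)] / 9.17 = (30.66 ± 20.52) / 9.17, so t = 1.106 s or t = 5.581 s.
The first (ascending) time is 1.106 s.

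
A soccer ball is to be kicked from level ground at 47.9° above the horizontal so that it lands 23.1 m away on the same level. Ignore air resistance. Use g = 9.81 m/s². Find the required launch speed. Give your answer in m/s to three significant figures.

15.1 m/s

Level-ground range: R = v₀² sin(2θ)/g, so v₀ = √(gR / sin 2θ).
v₀ = √(9.81 × 23.1 / sin 95.80°) = √(226.6 / 0.9949) = √227.78 = 15.09 m/s.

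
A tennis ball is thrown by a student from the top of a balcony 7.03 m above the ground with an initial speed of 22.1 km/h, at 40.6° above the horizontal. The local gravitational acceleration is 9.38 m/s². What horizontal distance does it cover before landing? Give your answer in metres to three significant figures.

8.03 m

Convert: 22.1 km/h = 22.1/3.6 = 6.139 m/s.
Horizontal component vₓ = 6.139 cos 40.6° = 4.661 m/s; vertical v_y0 = 6.139 sin 40.6° = 3.995 m/s.
Vertical motion (up positive, ground at y = 0): 4.690 t² − (3.995) t − 7.03 = 0, so t = (3.995 + √(3.995² + 2·9.38·7.03)) / 9.38 = (3.995 + 12.16) / 9.38 = 1.722 s.
Horizontal distance: R = vₓ t = 4.661 × 1.722 = 8.027 m.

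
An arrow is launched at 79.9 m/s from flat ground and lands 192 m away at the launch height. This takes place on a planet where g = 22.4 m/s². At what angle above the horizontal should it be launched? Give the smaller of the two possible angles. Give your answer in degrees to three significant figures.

Level-ground range R = v₀² sin(2θ)/g ⇒ sin(2θ) = gR/v₀² = 22.4 × 192 / 79.9² = 0.6737.
2θ = 42.35° or 180° − 42.35° = 137.6°, so θ = 21.18° or 68.82°.
The smaller angle is 21.18°.

21.2°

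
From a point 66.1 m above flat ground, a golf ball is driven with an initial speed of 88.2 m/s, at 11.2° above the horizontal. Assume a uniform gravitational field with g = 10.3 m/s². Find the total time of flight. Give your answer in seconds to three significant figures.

5.61 s

Resolve: vₓ = 88.20 cos 11.2° = 86.52 m/s and v_y0 = 88.20 sin 11.2° = 17.13 m/s.
The projectile lands when y = 66.1 + (17.13) t − ½·10.3·t² = 0. Positive root: t = (17.13 + √(17.13² + 2·10.3·66.1)) / 10.3 = (17.13 + 40.68) / 10.3 = 5.613 s.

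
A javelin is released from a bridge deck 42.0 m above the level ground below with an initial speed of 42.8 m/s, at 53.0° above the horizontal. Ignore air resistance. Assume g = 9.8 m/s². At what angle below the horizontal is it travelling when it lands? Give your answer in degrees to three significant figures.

60.0°

Components: vₓ = 42.80 cos 53.0° = 25.76 m/s, v_y0 = 42.80 sin 53.0° = 34.18 m/s.
The projectile lands when y = 42.0 + (34.18) t − ½·9.80·t² = 0. Positive root: t = (34.18 + √(34.18² + 2·9.80·42.0)) / 9.80 = (34.18 + 44.63) / 9.80 = 8.042 s.
At impact: v_y = v_y0 − g t = −44.63 m/s; vₓ = 25.76 m/s.
Angle below horizontal: arctan(|v_y|/vₓ) = arctan(44.63/25.76) = 60.01°.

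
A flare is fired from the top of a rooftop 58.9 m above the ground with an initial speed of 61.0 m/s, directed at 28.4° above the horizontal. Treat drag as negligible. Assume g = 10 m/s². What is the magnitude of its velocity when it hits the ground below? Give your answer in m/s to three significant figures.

Horizontal component vₓ = 61.00 cos 28.4° = 53.66 m/s; vertical v_y0 = 61.00 sin 28.4° = 29.01 m/s.
With up positive and y = 0 at the ground: y(t) = 58.9 + (29.01) t − 5.000 t². Setting y = 0 and taking the positive root: t = [29.01 + √(29.01² + 2·10.0·58.9)] / 10.0 = (29.01 + 44.94) / 10.0 = 7.395 s.
Vertical velocity at impact: v_y = v_y0 − g t = 29.01 − 10.0 × 7.395 = −44.94 m/s.
Speed: |v| = √(vₓ² + v_y²) = √(53.66² + 44.94²) = 69.99 m/s.

70.0 m/s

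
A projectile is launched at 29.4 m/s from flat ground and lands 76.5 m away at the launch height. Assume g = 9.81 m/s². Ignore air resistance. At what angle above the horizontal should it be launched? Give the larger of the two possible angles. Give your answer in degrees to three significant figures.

From R = (v₀²/g) sin 2θ: sin 2θ = 9.81 × 76.5 / 864.36 = 0.8682.
2θ = 60.25° or 180° − 60.25° = 119.7°, so θ = 30.13° or 59.87°.
The larger angle is 59.87°.

59.9°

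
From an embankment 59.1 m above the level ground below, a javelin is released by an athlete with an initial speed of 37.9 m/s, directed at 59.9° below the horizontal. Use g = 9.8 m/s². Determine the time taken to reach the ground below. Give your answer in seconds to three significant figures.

Horizontal component vₓ = 37.90 cos 59.9° = 19.01 m/s; vertical v_y0 = −32.79 m/s (downward).
With up positive and y = 0 at the ground: y(t) = 59.1 + (−32.79) t − 4.900 t². Setting y = 0 and taking the positive root: t = [−32.79 + √(32.79² + 2·9.80·59.1)] / 9.80 = (−32.79 + 47.26) / 9.80 = 1.477 s.

1.48 s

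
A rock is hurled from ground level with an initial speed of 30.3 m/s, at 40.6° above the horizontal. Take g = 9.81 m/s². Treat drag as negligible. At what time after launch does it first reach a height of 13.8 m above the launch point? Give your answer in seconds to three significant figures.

vₓ = 30.30 cos 40.6° = 23.01 m/s; v_y0 = 30.30 sin 40.6° = 19.72 m/s.
Set y = v_y0 t − ½ g t² = 13.8: 4.905 t² − 19.72 t + 13.8 = 0.
Quadratic formula: t = (19.72 ± √118.06) / 9.81 = (19.72 ± 10.87) / 9.81 → t = 0.9024 s or 3.118 s.
The first (ascending) time is 0.9024 s.

0.902 s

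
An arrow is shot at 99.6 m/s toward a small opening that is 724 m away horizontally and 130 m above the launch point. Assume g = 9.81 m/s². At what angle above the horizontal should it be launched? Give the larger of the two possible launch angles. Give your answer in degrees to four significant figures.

64.18°

Trajectory: y = x tanθ − g x² (1 + tan²θ)/(2v₀²). With x = 724, y = 130, v₀ = 99.6, g = 9.81:
259.2 tan²θ − 724 tanθ + (389.2) = 0.
tanθ = [724 ± √(724² − 4 × 259.2 × (389.2))] / (2 × 259.2) = (724 ± 347.4) / 518.4, giving tanθ = 0.7265 or 2.067.
θ = 36.00° or 64.18°; the larger is 64.18°.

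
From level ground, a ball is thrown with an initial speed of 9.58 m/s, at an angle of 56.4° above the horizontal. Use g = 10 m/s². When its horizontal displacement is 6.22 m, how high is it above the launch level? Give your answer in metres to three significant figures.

Resolve: vₓ = 9.580 cos 56.4° = 5.301 m/s and v_y0 = 9.580 sin 56.4° = 7.979 m/s.
Time to reach x = 6.22 m: t = x/vₓ = 6.22/5.301 = 1.173 s.
Height: y = v_y0 t − ½ g t² = 7.979 × 1.173 − 5.000 × 1.173² = 9.362 − 6.883 = 2.479 m.

2.48 m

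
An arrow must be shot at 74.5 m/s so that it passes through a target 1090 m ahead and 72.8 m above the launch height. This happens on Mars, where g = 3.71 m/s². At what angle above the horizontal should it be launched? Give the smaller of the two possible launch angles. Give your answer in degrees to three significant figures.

28.2°

Trajectory: y = x tanθ − g x² (1 + tan²θ)/(2v₀²). With x = 1090, y = 72.8, v₀ = 74.5, g = 3.71:
397.1 tan²θ − 1090 tanθ + (469.9) = 0.
tanθ = [1090 ± √(1090² − 4 × 397.1 × (469.9))] / (2 × 397.1) = (1090 ± 664.7) / 794.2, giving tanθ = 0.5356 or 2.209.
θ = 28.17° or 65.65°; the smaller is 28.17°.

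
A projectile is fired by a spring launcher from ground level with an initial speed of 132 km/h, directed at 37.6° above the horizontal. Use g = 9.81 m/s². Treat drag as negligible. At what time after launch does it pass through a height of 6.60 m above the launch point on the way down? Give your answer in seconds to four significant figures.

4.244 s

Convert: 132 km/h = 132/3.6 = 36.67 m/s.
Resolve: vₓ = 36.67 cos 37.6° = 29.05 m/s and v_y0 = 36.67 sin 37.6° = 22.37 m/s.
Height y(t) = 22.37 t − 4.905 t² = 6.60 gives 4.905 t² − 22.37 t + 6.60 = 0.
Quadratic formula: t = (22.37 ± √371.01) / 9.81 = (22.37 ± 19.26) / 9.81 → t = 0.3171 s or 4.244 s.
The descending-branch root is 4.244 s.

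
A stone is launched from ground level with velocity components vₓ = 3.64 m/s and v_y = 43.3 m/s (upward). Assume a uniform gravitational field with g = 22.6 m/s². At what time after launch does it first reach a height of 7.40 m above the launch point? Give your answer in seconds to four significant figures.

Set y = v_y0 t − ½ g t² = 7.40: 11.30 t² − 43.30 t + 7.40 = 0.
Quadratic formula: t = (43.30 ± √1540.4) / 22.6 = (43.30 ± 39.25) / 22.6 → t = 0.1793 s or 3.653 s.
The first (ascending) time is 0.1793 s.

0.1793 s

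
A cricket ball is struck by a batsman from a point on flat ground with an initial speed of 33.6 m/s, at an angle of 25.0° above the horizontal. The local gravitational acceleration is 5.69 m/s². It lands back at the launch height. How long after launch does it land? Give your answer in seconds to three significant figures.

Horizontal component vₓ = 33.60 cos 25.0° = 30.45 m/s; vertical v_y0 = 33.60 sin 25.0° = 14.20 m/s.
Landing at launch height ⇒ T = 2 v_y0 / g = 2 × 14.20 / 5.69 = 4.991 s.

4.99 s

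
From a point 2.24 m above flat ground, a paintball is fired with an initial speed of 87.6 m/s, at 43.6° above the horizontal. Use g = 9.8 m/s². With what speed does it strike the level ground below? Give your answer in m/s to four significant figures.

Resolve: vₓ = 87.60 cos 43.6° = 63.44 m/s and v_y0 = 87.60 sin 43.6° = 60.41 m/s.
With up positive and y = 0 at the ground: y(t) = 2.24 + (60.41) t − 4.900 t². Setting y = 0 and taking the positive root: t = [60.41 + √(60.41² + 2·9.80·2.24)] / 9.80 = (60.41 + 60.77) / 9.80 = 12.37 s.
Vertical velocity at impact: v_y = v_y0 − g t = 60.41 − 9.80 × 12.37 = −60.77 m/s.
Speed: |v| = √(vₓ² + v_y²) = √(63.44² + 60.77²) = 87.85 m/s.

87.85 m/s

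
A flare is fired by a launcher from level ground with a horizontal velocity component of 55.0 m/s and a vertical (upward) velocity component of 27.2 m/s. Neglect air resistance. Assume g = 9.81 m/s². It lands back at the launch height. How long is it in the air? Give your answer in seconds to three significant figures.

It returns to y = 0 when t = 2 v_y0 / g = 2(27.20)/9.81 = 5.545 s.

5.55 s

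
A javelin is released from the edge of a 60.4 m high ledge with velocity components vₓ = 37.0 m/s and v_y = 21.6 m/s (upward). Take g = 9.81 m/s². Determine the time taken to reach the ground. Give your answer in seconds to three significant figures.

With up positive and y = 0 at the ground: y(t) = 60.4 + (21.60) t − 4.905 t². Setting y = 0 and taking the positive root: t = [21.60 + √(21.60² + 2·9.81·60.4)] / 9.81 = (21.60 + 40.64) / 9.81 = 6.345 s.

6.34 s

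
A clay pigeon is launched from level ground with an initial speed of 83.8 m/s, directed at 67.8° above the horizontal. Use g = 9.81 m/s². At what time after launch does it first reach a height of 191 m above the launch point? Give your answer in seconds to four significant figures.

3.050 s

Components: vₓ = 83.80 cos 67.8° = 31.66 m/s, v_y0 = 83.80 sin 67.8° = 77.59 m/s.
Height y(t) = 77.59 t − 4.905 t² = 191 gives 4.905 t² − 77.59 t + 191 = 0.
Quadratic formula: t = (77.59 ± √2272.5) / 9.81 = (77.59 ± 47.67) / 9.81 → t = 3.050 s or 12.77 s.
The first (ascending) time is 3.050 s.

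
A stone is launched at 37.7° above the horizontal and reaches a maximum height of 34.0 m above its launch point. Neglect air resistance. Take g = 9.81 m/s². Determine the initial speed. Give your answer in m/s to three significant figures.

42.2 m/s

At the peak v_y = 0, so v_y0 = √(2gH) = √(2 × 9.81 × 34.0) = 25.83 m/s.
v_y0 = v₀ sin θ ⇒ v₀ = 25.83 / sin 37.7° = 42.24 m/s.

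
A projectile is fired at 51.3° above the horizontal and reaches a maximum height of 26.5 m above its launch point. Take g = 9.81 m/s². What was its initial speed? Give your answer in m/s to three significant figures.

At the peak v_y = 0, so v_y0 = √(2gH) = √(2 × 9.81 × 26.5) = 22.80 m/s.
v_y0 = v₀ sin θ ⇒ v₀ = 22.80 / sin 51.3° = 29.22 m/s.

29.2 m/s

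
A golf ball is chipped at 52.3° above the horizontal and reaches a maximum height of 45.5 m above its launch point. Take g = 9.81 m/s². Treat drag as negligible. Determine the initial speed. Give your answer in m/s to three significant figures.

At the peak v_y = 0, so v_y0 = √(2gH) = √(2 × 9.81 × 45.5) = 29.88 m/s.
v_y0 = v₀ sin θ ⇒ v₀ = 29.88 / sin 52.3° = 37.76 m/s.

37.8 m/s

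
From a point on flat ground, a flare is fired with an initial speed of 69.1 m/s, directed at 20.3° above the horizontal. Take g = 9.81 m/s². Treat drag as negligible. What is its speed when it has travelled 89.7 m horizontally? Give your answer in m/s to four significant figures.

Resolve: vₓ = 69.10 cos 20.3° = 64.81 m/s and v_y0 = 69.10 sin 20.3° = 23.97 m/s.
At x = 89.7 m, t = x/vₓ = 89.7/64.81 = 1.384 s.
Vertical velocity there: v_y = v_y0 − g t = 23.97 − 9.81 × 1.384 = 10.40 m/s.
Speed: √(vₓ² + v_y²) = √(64.81² + 10.40²) = 65.64 m/s.

65.64 m/s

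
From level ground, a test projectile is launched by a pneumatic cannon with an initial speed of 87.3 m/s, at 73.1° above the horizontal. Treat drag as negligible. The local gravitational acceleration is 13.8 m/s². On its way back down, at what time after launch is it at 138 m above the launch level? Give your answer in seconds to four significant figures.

10.13 s

vₓ = 87.30 cos 73.1° = 25.38 m/s; v_y0 = 87.30 sin 73.1° = 83.53 m/s.
Require v_y0 t − ½ g t² = 138, i.e. 6.900 t² − 83.53 t + 138 = 0.
t = [83.53 ± √(83.53² − 2·13.8·138)] / 13.8 = (83.53 ± 56.29) / 13.8, so t = 1.974 s or t = 10.13 s.
The descending-branch root is 10.13 s.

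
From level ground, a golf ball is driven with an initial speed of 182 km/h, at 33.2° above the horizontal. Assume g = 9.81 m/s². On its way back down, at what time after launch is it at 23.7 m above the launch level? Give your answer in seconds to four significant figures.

4.591 s

Convert: 182 km/h = 182/3.6 = 50.56 m/s.
Resolve: vₓ = 50.56 cos 33.2° = 42.30 m/s and v_y0 = 50.56 sin 33.2° = 27.68 m/s.
Require v_y0 t − ½ g t² = 23.7, i.e. 4.905 t² − 27.68 t + 23.7 = 0.
t = [27.68 ± √(27.68² − 2·9.81·23.7)] / 9.81 = (27.68 ± 17.36) / 9.81, so t = 1.052 s or t = 4.591 s.
The descending-branch root is 4.591 s.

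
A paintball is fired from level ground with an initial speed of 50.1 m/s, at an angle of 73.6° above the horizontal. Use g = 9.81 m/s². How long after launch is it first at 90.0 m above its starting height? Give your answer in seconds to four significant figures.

vₓ = 50.10 cos 73.6° = 14.15 m/s; v_y0 = 50.10 sin 73.6° = 48.06 m/s.
Set y = v_y0 t − ½ g t² = 90.0: 4.905 t² − 48.06 t + 90.0 = 0.
Quadratic formula: t = (48.06 ± √544.12) / 9.81 = (48.06 ± 23.33) / 9.81 → t = 2.521 s or 7.277 s.
The first (ascending) time is 2.521 s.

2.521 s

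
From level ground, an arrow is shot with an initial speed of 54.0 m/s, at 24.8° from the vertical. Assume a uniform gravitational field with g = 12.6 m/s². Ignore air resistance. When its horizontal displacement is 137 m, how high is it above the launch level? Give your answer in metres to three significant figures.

66.0 m

Resolve: vₓ = 54.00 sin 24.8° = 22.65 m/s and v_y0 = 54.00 cos 24.8° = 49.02 m/s.
Time to reach x = 137 m: t = x/vₓ = 137/22.65 = 6.048 s.
Height: y = v_y0 t − ½ g t² = 49.02 × 6.048 − 6.300 × 6.048² = 296.5 − 230.5 = 66.02 m.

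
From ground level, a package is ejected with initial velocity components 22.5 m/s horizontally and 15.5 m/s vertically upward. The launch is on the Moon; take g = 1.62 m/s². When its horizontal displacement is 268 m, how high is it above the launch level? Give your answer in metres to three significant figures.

At x = 268 m, t = x/vₓ = 268/22.50 = 11.91 s.
Height: y = v_y0 t − ½ g t² = 15.50 × 11.91 − 0.8100 × 11.91² = 184.6 − 114.9 = 69.70 m.

69.7 m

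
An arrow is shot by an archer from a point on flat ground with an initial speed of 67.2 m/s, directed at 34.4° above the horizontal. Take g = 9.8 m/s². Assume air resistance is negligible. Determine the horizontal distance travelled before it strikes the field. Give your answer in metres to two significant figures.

430 m

vₓ = 67.20 cos 34.4° = 55.45 m/s; v_y0 = 67.20 sin 34.4° = 37.97 m/s.
Time aloft: T = 2 v_y0 / g = 2 × 37.97 / 9.80 = 7.748 s.
Range: R = vₓ T = 55.45 × 7.748 = 429.6 m.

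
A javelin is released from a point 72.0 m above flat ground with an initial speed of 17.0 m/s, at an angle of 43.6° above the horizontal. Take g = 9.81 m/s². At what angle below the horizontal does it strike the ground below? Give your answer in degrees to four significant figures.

Components: vₓ = 17.00 cos 43.6° = 12.31 m/s, v_y0 = 17.00 sin 43.6° = 11.72 m/s.
With up positive and y = 0 at the ground: y(t) = 72.0 + (11.72) t − 4.905 t². Setting y = 0 and taking the positive root: t = [11.72 + √(11.72² + 2·9.81·72.0)] / 9.81 = (11.72 + 39.37) / 9.81 = 5.208 s.
At impact: v_y = v_y0 − g t = −39.37 m/s; vₓ = 12.31 m/s.
Angle below horizontal: arctan(|v_y|/vₓ) = arctan(39.37/12.31) = 72.64°.

72.64°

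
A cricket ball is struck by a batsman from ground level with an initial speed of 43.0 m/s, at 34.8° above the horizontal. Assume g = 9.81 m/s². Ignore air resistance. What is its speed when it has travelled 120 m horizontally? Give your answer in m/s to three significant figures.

Resolve: vₓ = 43.00 cos 34.8° = 35.31 m/s and v_y0 = 43.00 sin 34.8° = 24.54 m/s.
x = vₓ t ⇒ t = 120/35.31 = 3.399 s.
Vertical velocity there: v_y = v_y0 − g t = 24.54 − 9.81 × 3.399 = −8.799 m/s.
Speed: √(vₓ² + v_y²) = √(35.31² + 8.799²) = 36.39 m/s.

36.4 m/s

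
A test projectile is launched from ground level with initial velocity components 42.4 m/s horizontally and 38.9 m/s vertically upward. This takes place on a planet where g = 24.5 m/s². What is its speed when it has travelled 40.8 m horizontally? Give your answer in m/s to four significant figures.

x = vₓ t ⇒ t = 40.8/42.40 = 0.9623 s.
Vertical velocity there: v_y = v_y0 − g t = 38.90 − 24.5 × 0.9623 = 15.32 m/s.
Speed: √(vₓ² + v_y²) = √(42.40² + 15.32²) = 45.08 m/s.

45.08 m/s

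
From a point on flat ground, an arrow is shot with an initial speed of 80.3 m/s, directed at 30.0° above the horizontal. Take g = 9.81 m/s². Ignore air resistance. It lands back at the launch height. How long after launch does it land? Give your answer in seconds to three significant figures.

8.19 s

vₓ = 80.30 cos 30.0° = 69.54 m/s; v_y0 = 80.30 sin 30.0° = 40.15 m/s.
It returns to y = 0 when t = 2 v_y0 / g = 2(40.15)/9.81 = 8.186 s.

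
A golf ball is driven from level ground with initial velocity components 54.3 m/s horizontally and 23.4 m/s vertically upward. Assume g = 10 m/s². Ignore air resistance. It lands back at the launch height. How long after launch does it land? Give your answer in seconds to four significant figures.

4.680 s

It returns to y = 0 when t = 2 v_y0 / g = 2(23.40)/10.0 = 4.680 s.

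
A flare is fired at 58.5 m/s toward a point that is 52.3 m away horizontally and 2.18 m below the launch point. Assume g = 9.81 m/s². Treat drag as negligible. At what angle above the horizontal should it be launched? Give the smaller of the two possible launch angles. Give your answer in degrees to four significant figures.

Trajectory: y = x tanθ − g x² (1 + tan²θ)/(2v₀²). With x = 52.3, y = −2.18, v₀ = 58.5, g = 9.81:
3.920 tan²θ − 52.3 tanθ + (1.740) = 0.
tanθ = [52.3 ± √(52.3² − 4 × 3.920 × (1.740))] / (2 × 3.920) = (52.3 ± 52.04) / 7.841, giving tanθ = 0.03336 or 13.31.
θ = 1.911° or 85.70°; the smaller is 1.911°.

1.911°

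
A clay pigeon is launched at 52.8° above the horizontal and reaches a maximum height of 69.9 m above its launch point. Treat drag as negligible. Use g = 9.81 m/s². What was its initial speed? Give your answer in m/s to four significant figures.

At the peak v_y = 0, so v_y0 = √(2gH) = √(2 × 9.81 × 69.9) = 37.03 m/s.
v_y0 = v₀ sin θ ⇒ v₀ = 37.03 / sin 52.8° = 46.49 m/s.

46.49 m/s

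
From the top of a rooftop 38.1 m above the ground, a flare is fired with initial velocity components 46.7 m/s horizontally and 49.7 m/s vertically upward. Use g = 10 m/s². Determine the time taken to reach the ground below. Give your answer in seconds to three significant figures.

10.7 s

With up positive and y = 0 at the ground: y(t) = 38.1 + (49.70) t − 5.000 t². Setting y = 0 and taking the positive root: t = [49.70 + √(49.70² + 2·10.0·38.1)] / 10.0 = (49.70 + 56.85) / 10.0 = 10.66 s.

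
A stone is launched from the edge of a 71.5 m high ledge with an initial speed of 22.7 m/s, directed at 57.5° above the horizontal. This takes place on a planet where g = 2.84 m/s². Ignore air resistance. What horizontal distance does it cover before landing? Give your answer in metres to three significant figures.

Resolve: vₓ = 22.70 cos 57.5° = 12.20 m/s and v_y0 = 22.70 sin 57.5° = 19.14 m/s.
The projectile lands when y = 71.5 + (19.14) t − ½·2.84·t² = 0. Positive root: t = (19.14 + √(19.14² + 2·2.84·71.5)) / 2.84 = (19.14 + 27.80) / 2.84 = 16.53 s.
Horizontal distance: R = vₓ t = 12.20 × 16.53 = 201.6 m.

202 m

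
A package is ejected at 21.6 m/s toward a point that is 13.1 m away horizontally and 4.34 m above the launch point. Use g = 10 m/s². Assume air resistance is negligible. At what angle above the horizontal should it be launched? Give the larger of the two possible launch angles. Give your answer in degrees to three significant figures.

Trajectory: y = x tanθ − g x² (1 + tan²θ)/(2v₀²). With x = 13.1, y = 4.34, v₀ = 21.6, g = 10.0:
1.839 tan²θ − 13.1 tanθ + (6.179) = 0.
tanθ = [13.1 ± √(13.1² − 4 × 1.839 × (6.179))] / (2 × 1.839) = (13.1 ± 11.23) / 3.678, giving tanθ = 0.5079 or 6.615.
θ = 26.93° or 81.40°; the larger is 81.40°.

81.4°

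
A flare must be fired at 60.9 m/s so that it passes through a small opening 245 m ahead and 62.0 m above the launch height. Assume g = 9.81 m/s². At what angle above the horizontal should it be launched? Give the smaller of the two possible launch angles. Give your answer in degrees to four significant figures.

37.54°

Trajectory: y = x tanθ − g x² (1 + tan²θ)/(2v₀²). With x = 245, y = 62.0, v₀ = 60.9, g = 9.81:
79.38 tan²θ − 245 tanθ + (141.4) = 0.
tanθ = [245 ± √(245² − 4 × 79.38 × (141.4))] / (2 × 79.38) = (245 ± 123.0) / 158.8, giving tanθ = 0.7684 or 2.318.
θ = 37.54° or 66.66°; the smaller is 37.54°.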